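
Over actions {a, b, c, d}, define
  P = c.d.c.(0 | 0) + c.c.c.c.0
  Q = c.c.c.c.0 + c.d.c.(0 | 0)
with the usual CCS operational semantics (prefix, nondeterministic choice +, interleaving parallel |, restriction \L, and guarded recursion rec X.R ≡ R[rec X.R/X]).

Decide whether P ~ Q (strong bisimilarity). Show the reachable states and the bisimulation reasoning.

bisimilar

Reachable graph of P (8 states):
  u0 = c.d.c.(0 | 0) + c.c.c.c.0 :: ··c··> u1, ··c··> u2
  u1 = c.c.c.0 :: ··c··> u3
  u2 = d.c.(0 | 0) :: ··d··> u4
  u3 = c.c.0 :: ··c··> u5
  u4 = c.(0 | 0) :: ··c··> u6
  u5 = c.0 :: ··c··> u7
  u6 = 0 | 0 :: deadlocked
  u7 = 0 :: deadlocked
Reachable graph of Q (8 states):
  v0 = c.c.c.c.0 + c.d.c.(0 | 0) :: ··c··> v1, ··c··> v2
  v1 = c.c.c.0 :: ··c··> v3
  v2 = d.c.(0 | 0) :: ··d··> v4
  v3 = c.c.0 :: ··c··> v5
  v4 = c.(0 | 0) :: ··c··> v6
  v5 = c.0 :: ··c··> v7
  v6 = 0 | 0 :: deadlocked
  v7 = 0 :: deadlocked
Bisimilarity quotient blocks:
  B0 = {u0, v0}
  B1 = {u2, v2}
  B2 = {u4, u5, v4, v5}
  B3 = {u6, u7, v6, v7}
  B4 = {u1, v1}
  B5 = {u3, v3}
u0 ∈ B0, v0 ∈ B0 → same block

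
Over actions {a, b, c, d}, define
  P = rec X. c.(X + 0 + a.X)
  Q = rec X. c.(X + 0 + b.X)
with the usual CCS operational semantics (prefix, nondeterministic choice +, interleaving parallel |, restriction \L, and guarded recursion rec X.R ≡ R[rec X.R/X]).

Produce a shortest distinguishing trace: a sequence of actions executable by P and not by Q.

ca

Reachable graph of P (2 states):
  p0 = rec X. c.(X + 0 + a.X) → --c--▸ p1
  p1 = (rec X. c.(X + 0 + a.X)) + 0 + a.(rec X. c.(X + 0 + a.X)) → --a--▸ p0, --c--▸ p1
Reachable graph of Q (2 states):
  q0 = rec X. c.(X + 0 + b.X) → --c--▸ q1
  q1 = (rec X. c.(X + 0 + b.X)) + 0 + b.(rec X. c.(X + 0 + b.X)) → --b--▸ q0, --c--▸ q1
Run σ = ⟨ca⟩ on P: start {p0}
  [1] c ⇒ {p1}
  [2] a ⇒ {p0}
  — P admits the full trace.
Run σ = ⟨ca⟩ on Q: start {q0}
  [1] c ⇒ {q1}
  [2] a ⇒ no successor for Q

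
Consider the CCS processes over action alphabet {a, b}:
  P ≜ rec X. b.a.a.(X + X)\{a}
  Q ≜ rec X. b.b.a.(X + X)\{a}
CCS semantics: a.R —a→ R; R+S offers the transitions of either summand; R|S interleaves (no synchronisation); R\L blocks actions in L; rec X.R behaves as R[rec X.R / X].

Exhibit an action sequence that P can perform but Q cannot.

Reachable graph of P (5 states):
  m0 = rec X. b.a.a.(X + X)\{a} | ··b··> m1
  m1 = a.a.((rec X. b.a.a.(X + X)\{a}) + (rec X. b.a.a.(X + X)\{a}))\{a} | ··a··> m2
  m2 = a.((rec X. b.a.a.(X + X)\{a}) + (rec X. b.a.a.(X + X)\{a}))\{a} | ··a··> m3
  m3 = ((rec X. b.a.a.(X + X)\{a}) + (rec X. b.a.a.(X + X)\{a}))\{a} | ··b··> m4
  m4 = (a.a.((rec X. b.a.a.(X + X)\{a}) + (rec X. b.a.a.(X + X)\{a}))\{a})\{a} | stopped
Reachable graph of Q (6 states):
  n0 = rec X. b.b.a.(X + X)\{a} | ··b··> n1
  n1 = b.a.((rec X. b.b.a.(X + X)\{a}) + (rec X. b.b.a.(X + X)\{a}))\{a} | ··b··> n2
  n2 = a.((rec X. b.b.a.(X + X)\{a}) + (rec X. b.b.a.(X + X)\{a}))\{a} | ··a··> n3
  n3 = ((rec X. b.b.a.(X + X)\{a}) + (rec X. b.b.a.(X + X)\{a}))\{a} | ··b··> n4
  n4 = (b.a.((rec X. b.b.a.(X + X)\{a}) + (rec X. b.b.a.(X + X)\{a}))\{a})\{a} | ··b··> n5
  n5 = (a.((rec X. b.b.a.(X + X)\{a}) + (rec X. b.b.a.(X + X)\{a}))\{a})\{a} | stopped
Trace ⟨ba⟩ through P, begin at {m0}:
  after b @ step 1: {m1}
  after a @ step 2: {m2}
  — P admits the full trace.
Trace ⟨ba⟩ through Q, begin at {n0}:
  after b @ step 1: {n1}
  after a @ step 2: no successor for Q

ba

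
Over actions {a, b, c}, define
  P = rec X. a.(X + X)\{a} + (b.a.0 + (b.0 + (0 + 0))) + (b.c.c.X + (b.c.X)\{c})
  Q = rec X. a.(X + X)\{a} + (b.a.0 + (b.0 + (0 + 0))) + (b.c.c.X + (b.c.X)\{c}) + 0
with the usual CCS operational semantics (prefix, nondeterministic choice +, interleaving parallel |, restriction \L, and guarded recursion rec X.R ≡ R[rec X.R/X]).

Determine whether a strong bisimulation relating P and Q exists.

LTS(P): 13 reachable states
  p0 = rec X. a.(X + X)\{a} + (b.a.0 + (b.0 + (0 + 0))) + (b.c.c.X + (b.c.X)\{c}) :: —a→ p1, —b→ p2, —b→ p3, —b→ p4, —b→ p5
  p1 = ((rec X. a.(X + X)\{a} + (b.a.0 + (b.0 + (0 + 0))) + (b.c.c.X + (b.c.X)\{c})) + (rec X. a.(X + X)\{a} + (b.a.0 + (b.0 + (0 + 0))) + (b.c.c.X + (b.c.X)\{c})))\{a} :: —b→ p6, —b→ p7, —b→ p8, —b→ p9
  p2 = (c.(rec X. a.(X + X)\{a} + (b.a.0 + (b.0 + (0 + 0))) + (b.c.c.X + (b.c.X)\{c})))\{c} :: (no moves)
  p3 = 0 :: (no moves)
  p4 = a.0 :: —a→ p3
  p5 = c.c.(rec X. a.(X + X)\{a} + (b.a.0 + (b.0 + (0 + 0))) + (b.c.c.X + (b.c.X)\{c})) :: —c→ p10
  p6 = (a.0)\{a} :: (no moves)
  p7 = (c.(rec X. a.(X + X)\{a} + (b.a.0 + (b.0 + (0 + 0))) + (b.c.c.X + (b.c.X)\{c})))\{c}\{a} :: (no moves)
  p8 = (c.c.(rec X. a.(X + X)\{a} + (b.a.0 + (b.0 + (0 + 0))) + (b.c.c.X + (b.c.X)\{c})))\{a} :: —c→ p11
  p9 = 0\{a} :: (no moves)
  p10 = c.(rec X. a.(X + X)\{a} + (b.a.0 + (b.0 + (0 + 0))) + (b.c.c.X + (b.c.X)\{c})) :: —c→ p0
  p11 = (c.(rec X. a.(X + X)\{a} + (b.a.0 + (b.0 + (0 + 0))) + (b.c.c.X + (b.c.X)\{c})))\{a} :: —c→ p12
  p12 = (rec X. a.(X + X)\{a} + (b.a.0 + (b.0 + (0 + 0))) + (b.c.c.X + (b.c.X)\{c}))\{a} :: —b→ p6, —b→ p7, —b→ p8, —b→ p9
LTS(Q): 13 reachable states
  q0 = rec X. a.(X + X)\{a} + (b.a.0 + (b.0 + (0 + 0))) + (b.c.c.X + (b.c.X)\{c}) + 0 :: —a→ q1, —b→ q2, —b→ q3, —b→ q4, —b→ q5
  q1 = ((rec X. a.(X + X)\{a} + (b.a.0 + (b.0 + (0 + 0))) + (b.c.c.X + (b.c.X)\{c}) + 0) + (rec X. a.(X + X)\{a} + (b.a.0 + (b.0 + (0 + 0))) + (b.c.c.X + (b.c.X)\{c}) + 0))\{a} :: —b→ q6, —b→ q7, —b→ q8, —b→ q9
  q2 = (c.(rec X. a.(X + X)\{a} + (b.a.0 + (b.0 + (0 + 0))) + (b.c.c.X + (b.c.X)\{c}) + 0))\{c} :: (no moves)
  q3 = 0 :: (no moves)
  q4 = a.0 :: —a→ q3
  q5 = c.c.(rec X. a.(X + X)\{a} + (b.a.0 + (b.0 + (0 + 0))) + (b.c.c.X + (b.c.X)\{c}) + 0) :: —c→ q10
  q6 = (a.0)\{a} :: (no moves)
  q7 = (c.(rec X. a.(X + X)\{a} + (b.a.0 + (b.0 + (0 + 0))) + (b.c.c.X + (b.c.X)\{c}) + 0))\{c}\{a} :: (no moves)
  q8 = (c.c.(rec X. a.(X + X)\{a} + (b.a.0 + (b.0 + (0 + 0))) + (b.c.c.X + (b.c.X)\{c}) + 0))\{a} :: —c→ q11
  q9 = 0\{a} :: (no moves)
  q10 = c.(rec X. a.(X + X)\{a} + (b.a.0 + (b.0 + (0 + 0))) + (b.c.c.X + (b.c.X)\{c}) + 0) :: —c→ q0
  q11 = (c.(rec X. a.(X + X)\{a} + (b.a.0 + (b.0 + (0 + 0))) + (b.c.c.X + (b.c.X)\{c}) + 0))\{a} :: —c→ q12
  q12 = (rec X. a.(X + X)\{a} + (b.a.0 + (b.0 + (0 + 0))) + (b.c.c.X + (b.c.X)\{c}) + 0)\{a} :: —b→ q6, —b→ q7, —b→ q8, —b→ q9
Bisimilarity quotient blocks:
  B0 = {p0, q0}
  B1 = {p2, p3, p6, p7, p9, q2, q3, q6, q7, q9}
  B2 = {p4, q4}
  B3 = {p5, q5}
  B4 = {p10, q10}
  B5 = {p1, p12, q1, q12}
  B6 = {p8, q8}
  B7 = {p11, q11}
p0 ∈ B0, q0 ∈ B0 → same block

P ~ Q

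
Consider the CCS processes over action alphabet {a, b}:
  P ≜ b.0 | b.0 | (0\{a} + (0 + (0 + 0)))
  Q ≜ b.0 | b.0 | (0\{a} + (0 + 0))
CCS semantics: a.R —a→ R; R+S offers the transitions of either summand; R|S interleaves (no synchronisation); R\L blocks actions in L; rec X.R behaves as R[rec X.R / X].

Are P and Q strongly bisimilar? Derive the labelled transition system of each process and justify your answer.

LTS(P): 4 reachable states
  u0 = b.0 | b.0 | (0\{a} + (0 + (0 + 0))) | —b→ u1, —b→ u2
  u1 = 0 | b.0 | (0\{a} + (0 + (0 + 0))) | —b→ u3
  u2 = b.0 | 0 | (0\{a} + (0 + (0 + 0))) | —b→ u3
  u3 = 0 | 0 | (0\{a} + (0 + (0 + 0))) | ∅
LTS(Q): 4 reachable states
  v0 = b.0 | b.0 | (0\{a} + (0 + 0)) | —b→ v1, —b→ v2
  v1 = 0 | b.0 | (0\{a} + (0 + 0)) | —b→ v3
  v2 = b.0 | 0 | (0\{a} + (0 + 0)) | —b→ v3
  v3 = 0 | 0 | (0\{a} + (0 + 0)) | ∅
Partition-refinement fixed point:
  B0 = {u0, v0}
  B1 = {u1, u2, v1, v2}
  B2 = {u3, v3}
u0 ∈ B0, v0 ∈ B0 → same block

bisimilar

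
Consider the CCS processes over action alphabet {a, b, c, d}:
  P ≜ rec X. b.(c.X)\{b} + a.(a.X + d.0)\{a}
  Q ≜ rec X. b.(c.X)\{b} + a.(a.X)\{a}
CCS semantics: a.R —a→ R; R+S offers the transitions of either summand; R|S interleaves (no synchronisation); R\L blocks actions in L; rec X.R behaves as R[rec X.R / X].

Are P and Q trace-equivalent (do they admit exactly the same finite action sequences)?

LTS(P): 7 reachable states
  p0 = rec X. b.(c.X)\{b} + a.(a.X + d.0)\{a} | —a→ p1, —b→ p2
  p1 = (a.(rec X. b.(c.X)\{b} + a.(a.X + d.0)\{a}) + d.0)\{a} | —d→ p3
  p2 = (c.(rec X. b.(c.X)\{b} + a.(a.X + d.0)\{a}))\{b} | —c→ p4
  p3 = 0\{a} | (no moves)
  p4 = (rec X. b.(c.X)\{b} + a.(a.X + d.0)\{a})\{b} | —a→ p5
  p5 = (a.(rec X. b.(c.X)\{b} + a.(a.X + d.0)\{a}) + d.0)\{a}\{b} | —d→ p6
  p6 = 0\{a}\{b} | (no moves)
LTS(Q): 5 reachable states
  q0 = rec X. b.(c.X)\{b} + a.(a.X)\{a} | —a→ q1, —b→ q2
  q1 = (a.(rec X. b.(c.X)\{b} + a.(a.X)\{a}))\{a} | (no moves)
  q2 = (c.(rec X. b.(c.X)\{b} + a.(a.X)\{a}))\{b} | —c→ q3
  q3 = (rec X. b.(c.X)\{b} + a.(a.X)\{a})\{b} | —a→ q4
  q4 = (a.(rec X. b.(c.X)\{b} + a.(a.X)\{a}))\{a}\{b} | (no moves)
Executing ad from P (initial set {p0}):
  [1] a ⇒ {p1}
  [2] d ⇒ {p3}
  P completes σ.
Executing ad from Q (initial set {q0}):
  [1] a ⇒ {q1}
  [2] d ⇒ no successor for Q

traces(P) ≠ traces(Q) — witness ⟨ad⟩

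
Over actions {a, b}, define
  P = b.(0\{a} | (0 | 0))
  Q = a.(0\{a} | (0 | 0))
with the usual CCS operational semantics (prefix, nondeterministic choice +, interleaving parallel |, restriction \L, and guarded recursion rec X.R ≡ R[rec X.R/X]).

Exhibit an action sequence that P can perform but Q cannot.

b

P's transition system — 2 states:
  s0 = b.(0\{a} | (0 | 0)) ⊢ =b=> s1
  s1 = 0\{a} | (0 | 0) ⊢ (no moves)
Q's transition system — 2 states:
  t0 = a.(0\{a} | (0 | 0)) ⊢ =a=> t1
  t1 = 0\{a} | (0 | 0) ⊢ (no moves)
Executing b from P (initial set {s0}):
  step 1 (b): {s1}
  ✓ P
Executing b from Q (initial set {t0}):
  step 1 (b): ∅ (Q stuck)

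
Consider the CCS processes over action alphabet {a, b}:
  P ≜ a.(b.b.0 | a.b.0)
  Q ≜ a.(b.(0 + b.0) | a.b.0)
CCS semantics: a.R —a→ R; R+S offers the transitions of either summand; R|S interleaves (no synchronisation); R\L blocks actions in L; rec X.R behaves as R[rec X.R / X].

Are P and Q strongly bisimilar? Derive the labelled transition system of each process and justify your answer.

bisimilar

P's transition system — 10 states:
  m0 = a.(b.b.0 | a.b.0) → -a-> m1
  m1 = b.b.0 | a.b.0 → -a-> m2, -b-> m3
  m2 = b.b.0 | b.0 → -b-> m4, -b-> m5
  m3 = b.0 | a.b.0 → -a-> m4, -b-> m6
  m4 = b.0 | b.0 → -b-> m7, -b-> m8
  m5 = b.b.0 | 0 → -b-> m8
  m6 = 0 | a.b.0 → -a-> m7
  m7 = 0 | b.0 → -b-> m9
  m8 = b.0 | 0 → -b-> m9
  m9 = 0 | 0 → ·
Q's transition system — 10 states:
  n0 = a.(b.(0 + b.0) | a.b.0) → -a-> n1
  n1 = b.(0 + b.0) | a.b.0 → -a-> n2, -b-> n3
  n2 = b.(0 + b.0) | b.0 → -b-> n4, -b-> n5
  n3 = (0 + b.0) | a.b.0 → -a-> n4, -b-> n6
  n4 = (0 + b.0) | b.0 → -b-> n7, -b-> n8
  n5 = b.(0 + b.0) | 0 → -b-> n7
  n6 = 0 | a.b.0 → -a-> n8
  n7 = (0 + b.0) | 0 → -b-> n9
  n8 = 0 | b.0 → -b-> n9
  n9 = 0 | 0 → ·
Coarsest stable partition (strong bisimilarity classes):
  B0 = {m0, n0}
  B1 = {m1, n1}
  B2 = {m3, n3}
  B3 = {m4, m5, n4, n5}
  B4 = {m7, m8, n7, n8}
  B5 = {m9, n9}
  B6 = {m6, n6}
  B7 = {m2, n2}
m0 ∈ B0, n0 ∈ B0 → same block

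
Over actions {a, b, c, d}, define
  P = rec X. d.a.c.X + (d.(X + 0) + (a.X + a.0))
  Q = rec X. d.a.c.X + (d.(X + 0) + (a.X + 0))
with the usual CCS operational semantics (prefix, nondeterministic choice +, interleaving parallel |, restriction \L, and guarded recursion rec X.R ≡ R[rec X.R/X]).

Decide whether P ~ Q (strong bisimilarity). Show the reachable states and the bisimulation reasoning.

not bisimilar

LTS(P): 5 reachable states
  u0 = rec X. d.a.c.X + (d.(X + 0) + (a.X + a.0)) ⊢ ··a··> u0, ··a··> u1, ··d··> u2, ··d··> u3
  u1 = 0 ⊢ deadlocked
  u2 = (rec X. d.a.c.X + (d.(X + 0) + (a.X + a.0))) + 0 ⊢ ··a··> u0, ··a··> u1, ··d··> u2, ··d··> u3
  u3 = a.c.(rec X. d.a.c.X + (d.(X + 0) + (a.X + a.0))) ⊢ ··a··> u4
  u4 = c.(rec X. d.a.c.X + (d.(X + 0) + (a.X + a.0))) ⊢ ··c··> u0
LTS(Q): 4 reachable states
  v0 = rec X. d.a.c.X + (d.(X + 0) + (a.X + 0)) ⊢ ··a··> v0, ··d··> v1, ··d··> v2
  v1 = (rec X. d.a.c.X + (d.(X + 0) + (a.X + 0))) + 0 ⊢ ··a··> v0, ··d··> v1, ··d··> v2
  v2 = a.c.(rec X. d.a.c.X + (d.(X + 0) + (a.X + 0))) ⊢ ··a··> v3
  v3 = c.(rec X. d.a.c.X + (d.(X + 0) + (a.X + 0))) ⊢ ··c··> v0
Coarsest stable partition (strong bisimilarity classes):
  B0 = {u0, u2}
  B1 = {u1}
  B2 = {u3}
  B3 = {u4}
  B4 = {v0, v1}
  B5 = {v2}
  B6 = {v3}
u0 ∈ B0, v0 ∈ B4 → different blocks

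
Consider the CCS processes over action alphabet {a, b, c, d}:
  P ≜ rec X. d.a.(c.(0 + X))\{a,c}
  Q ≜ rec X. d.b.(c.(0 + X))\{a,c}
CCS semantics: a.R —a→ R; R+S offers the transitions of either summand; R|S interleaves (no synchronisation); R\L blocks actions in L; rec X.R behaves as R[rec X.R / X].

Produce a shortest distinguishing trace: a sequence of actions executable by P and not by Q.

LTS(P): 3 reachable states
  s0 = rec X. d.a.(c.(0 + X))\{a,c} ⊢ —d→ s1
  s1 = a.(c.(0 + (rec X. d.a.(c.(0 + X))\{a,c})))\{a,c} ⊢ —a→ s2
  s2 = (c.(0 + (rec X. d.a.(c.(0 + X))\{a,c})))\{a,c} ⊢ stopped
LTS(Q): 3 reachable states
  t0 = rec X. d.b.(c.(0 + X))\{a,c} ⊢ —d→ t1
  t1 = b.(c.(0 + (rec X. d.b.(c.(0 + X))\{a,c})))\{a,c} ⊢ —b→ t2
  t2 = (c.(0 + (rec X. d.b.(c.(0 + X))\{a,c})))\{a,c} ⊢ stopped
Trace ⟨da⟩ through P, begin at {s0}:
  after d @ step 1: {s1}
  after a @ step 2: {s2}
  P completes σ.
Trace ⟨da⟩ through Q, begin at {t0}:
  after d @ step 1: {t1}
  after a @ step 2: ∅  — Q cannot continue

da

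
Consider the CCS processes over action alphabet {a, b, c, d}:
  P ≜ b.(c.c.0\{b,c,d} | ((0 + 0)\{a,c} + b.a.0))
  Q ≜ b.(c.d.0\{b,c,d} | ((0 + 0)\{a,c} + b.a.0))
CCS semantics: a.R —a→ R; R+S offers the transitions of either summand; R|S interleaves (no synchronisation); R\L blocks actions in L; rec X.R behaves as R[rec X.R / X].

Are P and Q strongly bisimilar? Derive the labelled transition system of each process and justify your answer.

NO

P's transition system — 10 states:
  p0 = b.(c.c.0\{b,c,d} | ((0 + 0)\{a,c} + b.a.0)) | —b→ p1
  p1 = c.c.0\{b,c,d} | ((0 + 0)\{a,c} + b.a.0) | —b→ p2, —c→ p3
  p2 = c.c.0\{b,c,d} | a.0 | —a→ p4, —c→ p5
  p3 = c.0\{b,c,d} | ((0 + 0)\{a,c} + b.a.0) | —b→ p5, —c→ p6
  p4 = c.c.0\{b,c,d} | 0 | —c→ p7
  p5 = c.0\{b,c,d} | a.0 | —a→ p7, —c→ p8
  p6 = 0\{b,c,d} | ((0 + 0)\{a,c} + b.a.0) | —b→ p8
  p7 = c.0\{b,c,d} | 0 | —c→ p9
  p8 = 0\{b,c,d} | a.0 | —a→ p9
  p9 = 0\{b,c,d} | 0 | ·
Q's transition system — 10 states:
  q0 = b.(c.d.0\{b,c,d} | ((0 + 0)\{a,c} + b.a.0)) | —b→ q1
  q1 = c.d.0\{b,c,d} | ((0 + 0)\{a,c} + b.a.0) | —b→ q2, —c→ q3
  q2 = c.d.0\{b,c,d} | a.0 | —a→ q4, —c→ q5
  q3 = d.0\{b,c,d} | ((0 + 0)\{a,c} + b.a.0) | —b→ q5, —d→ q6
  q4 = c.d.0\{b,c,d} | 0 | —c→ q7
  q5 = d.0\{b,c,d} | a.0 | —a→ q7, —d→ q8
  q6 = 0\{b,c,d} | ((0 + 0)\{a,c} + b.a.0) | —b→ q8
  q7 = d.0\{b,c,d} | 0 | —d→ q9
  q8 = 0\{b,c,d} | a.0 | —a→ q9
  q9 = 0\{b,c,d} | 0 | ·
Coarsest stable partition (strong bisimilarity classes):
  B0 = {p0}
  B1 = {p1}
  B2 = {p3}
  B3 = {p5}
  B4 = {p8, q8}
  B5 = {p9, q9}
  B6 = {p7}
  B7 = {p6, q6}
  B8 = {p2}
  B9 = {p4}
  B10 = {q0}
  B11 = {q1}
  B12 = {q2}
  B13 = {q4}
  B14 = {q7}
  B15 = {q5}
  B16 = {q3}
p0 ∈ B0, q0 ∈ B10 → different blocks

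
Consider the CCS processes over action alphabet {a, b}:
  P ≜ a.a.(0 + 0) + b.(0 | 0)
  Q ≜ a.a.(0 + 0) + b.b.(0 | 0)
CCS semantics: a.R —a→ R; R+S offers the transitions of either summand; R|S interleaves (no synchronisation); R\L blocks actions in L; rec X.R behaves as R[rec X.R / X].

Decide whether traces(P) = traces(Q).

trace-distinct — witness ⟨bb⟩

LTS(P): 4 reachable states
  u0 = a.a.(0 + 0) + b.(0 | 0) → —a→ u1, —b→ u2
  u1 = a.(0 + 0) → —a→ u3
  u2 = 0 | 0 → ·
  u3 = 0 + 0 → ·
LTS(Q): 5 reachable states
  v0 = a.a.(0 + 0) + b.b.(0 | 0) → —a→ v1, —b→ v2
  v1 = a.(0 + 0) → —a→ v3
  v2 = b.(0 | 0) → —b→ v4
  v3 = 0 + 0 → ·
  v4 = 0 | 0 → ·
Run σ = ⟨bb⟩ on Q: start {v0}
  step 1 (b): {v2}
  step 2 (b): {v4}
  Q completes σ.
Run σ = ⟨bb⟩ on P: start {u0}
  step 1 (b): {u2}
  step 2 (b): ∅ (P stuck)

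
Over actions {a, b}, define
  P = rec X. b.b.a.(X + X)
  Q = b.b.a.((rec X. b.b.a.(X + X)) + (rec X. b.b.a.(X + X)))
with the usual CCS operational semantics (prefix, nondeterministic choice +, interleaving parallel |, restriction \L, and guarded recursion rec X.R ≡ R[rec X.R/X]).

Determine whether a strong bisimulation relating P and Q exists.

P ~ Q

Reachable graph of P (4 states):
  u0 = rec X. b.b.a.(X + X) ⊢ ··b··> u1
  u1 = b.a.((rec X. b.b.a.(X + X)) + (rec X. b.b.a.(X + X))) ⊢ ··b··> u2
  u2 = a.((rec X. b.b.a.(X + X)) + (rec X. b.b.a.(X + X))) ⊢ ··a··> u3
  u3 = (rec X. b.b.a.(X + X)) + (rec X. b.b.a.(X + X)) ⊢ ··b··> u1
Reachable graph of Q (4 states):
  v0 = b.b.a.((rec X. b.b.a.(X + X)) + (rec X. b.b.a.(X + X))) ⊢ ··b··> v1
  v1 = b.a.((rec X. b.b.a.(X + X)) + (rec X. b.b.a.(X + X))) ⊢ ··b··> v2
  v2 = a.((rec X. b.b.a.(X + X)) + (rec X. b.b.a.(X + X))) ⊢ ··a··> v3
  v3 = (rec X. b.b.a.(X + X)) + (rec X. b.b.a.(X + X)) ⊢ ··b··> v1
Partition-refinement fixed point:
  B0 = {u0, u3, v0, v3}
  B1 = {u1, v1}
  B2 = {u2, v2}
u0 ∈ B0, v0 ∈ B0 → same block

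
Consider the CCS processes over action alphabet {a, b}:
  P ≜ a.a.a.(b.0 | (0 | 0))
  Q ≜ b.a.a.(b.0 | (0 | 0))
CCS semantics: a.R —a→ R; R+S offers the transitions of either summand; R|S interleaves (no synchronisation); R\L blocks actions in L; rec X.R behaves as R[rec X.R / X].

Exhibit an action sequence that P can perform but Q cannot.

LTS(P): 5 reachable states
  m0 = a.a.a.(b.0 | (0 | 0)) | ··a··> m1
  m1 = a.a.(b.0 | (0 | 0)) | ··a··> m2
  m2 = a.(b.0 | (0 | 0)) | ··a··> m3
  m3 = b.0 | (0 | 0) | ··b··> m4
  m4 = 0 | (0 | 0) | ∅
LTS(Q): 5 reachable states
  n0 = b.a.a.(b.0 | (0 | 0)) | ··b··> n1
  n1 = a.a.(b.0 | (0 | 0)) | ··a··> n2
  n2 = a.(b.0 | (0 | 0)) | ··a··> n3
  n3 = b.0 | (0 | 0) | ··b··> n4
  n4 = 0 | (0 | 0) | ∅
Executing a from P (initial set {m0}):
  step 1 (a): {m1}
  — P admits the full trace.
Executing a from Q (initial set {n0}):
  step 1 (a): ∅  — Q cannot continue

a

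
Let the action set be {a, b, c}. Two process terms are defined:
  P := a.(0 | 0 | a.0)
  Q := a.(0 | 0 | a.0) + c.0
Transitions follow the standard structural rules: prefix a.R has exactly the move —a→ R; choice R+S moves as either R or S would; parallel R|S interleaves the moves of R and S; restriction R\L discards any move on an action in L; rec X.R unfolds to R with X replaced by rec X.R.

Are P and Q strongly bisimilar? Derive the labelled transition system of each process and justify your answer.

LTS(P): 3 reachable states
  m0 = a.(0 | 0 | a.0) → --a--▸ m1
  m1 = 0 | 0 | a.0 → --a--▸ m2
  m2 = 0 | 0 | 0 → stopped
LTS(Q): 4 reachable states
  n0 = a.(0 | 0 | a.0) + c.0 → --a--▸ n1, --c--▸ n2
  n1 = 0 | 0 | a.0 → --a--▸ n3
  n2 = 0 → stopped
  n3 = 0 | 0 | 0 → stopped
Bisimilarity quotient blocks:
  B0 = {m0}
  B1 = {m1, n1}
  B2 = {m2, n2, n3}
  B3 = {n0}
m0 ∈ B0, n0 ∈ B3 → different blocks

P ≁ Q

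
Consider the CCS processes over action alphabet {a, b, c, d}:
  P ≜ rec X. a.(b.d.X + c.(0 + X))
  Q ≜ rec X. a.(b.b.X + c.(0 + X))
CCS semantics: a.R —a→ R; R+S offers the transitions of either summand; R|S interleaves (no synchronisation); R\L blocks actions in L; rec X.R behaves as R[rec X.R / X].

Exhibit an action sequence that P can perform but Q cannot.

P's transition system — 4 states:
  s0 = rec X. a.(b.d.X + c.(0 + X)) → —a→ s1
  s1 = b.d.(rec X. a.(b.d.X + c.(0 + X))) + c.(0 + (rec X. a.(b.d.X + c.(0 + X)))) → —b→ s2, —c→ s3
  s2 = d.(rec X. a.(b.d.X + c.(0 + X))) → —d→ s0
  s3 = 0 + (rec X. a.(b.d.X + c.(0 + X))) → —a→ s1
Q's transition system — 4 states:
  t0 = rec X. a.(b.b.X + c.(0 + X)) → —a→ t1
  t1 = b.b.(rec X. a.(b.b.X + c.(0 + X))) + c.(0 + (rec X. a.(b.b.X + c.(0 + X)))) → —b→ t2, —c→ t3
  t2 = b.(rec X. a.(b.b.X + c.(0 + X))) → —b→ t0
  t3 = 0 + (rec X. a.(b.b.X + c.(0 + X))) → —a→ t1
Run σ = ⟨abd⟩ on P: start {s0}
  [1] a ⇒ {s1}
  [2] b ⇒ {s2}
  [3] d ⇒ {s0}
  — P admits the full trace.
Run σ = ⟨abd⟩ on Q: start {t0}
  [1] a ⇒ {t1}
  [2] b ⇒ {t2}
  [3] d ⇒ no successor for Q

abd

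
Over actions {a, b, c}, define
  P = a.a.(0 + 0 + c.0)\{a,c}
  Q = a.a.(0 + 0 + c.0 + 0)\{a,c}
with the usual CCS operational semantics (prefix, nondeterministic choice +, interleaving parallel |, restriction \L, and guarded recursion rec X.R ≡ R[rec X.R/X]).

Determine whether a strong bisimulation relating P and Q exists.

P's transition system — 3 states:
  m0 = a.a.(0 + 0 + c.0)\{a,c} → -a-> m1
  m1 = a.(0 + 0 + c.0)\{a,c} → -a-> m2
  m2 = (0 + 0 + c.0)\{a,c} → ·
Q's transition system — 3 states:
  n0 = a.a.(0 + 0 + c.0 + 0)\{a,c} → -a-> n1
  n1 = a.(0 + 0 + c.0 + 0)\{a,c} → -a-> n2
  n2 = (0 + 0 + c.0 + 0)\{a,c} → ·
Coarsest stable partition (strong bisimilarity classes):
  B0 = {m0, n0}
  B1 = {m1, n1}
  B2 = {m2, n2}
m0 ∈ B0, n0 ∈ B0 → same block

YES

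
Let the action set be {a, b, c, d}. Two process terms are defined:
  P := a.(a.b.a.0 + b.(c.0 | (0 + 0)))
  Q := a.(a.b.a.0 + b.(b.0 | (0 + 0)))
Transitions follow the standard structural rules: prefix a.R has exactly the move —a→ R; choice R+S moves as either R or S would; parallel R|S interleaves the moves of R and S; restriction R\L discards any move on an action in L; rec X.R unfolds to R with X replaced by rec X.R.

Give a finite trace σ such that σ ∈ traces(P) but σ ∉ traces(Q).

P's transition system — 7 states:
  m0 = a.(a.b.a.0 + b.(c.0 | (0 + 0))) :: --a--▸ m1
  m1 = a.b.a.0 + b.(c.0 | (0 + 0)) :: --a--▸ m2, --b--▸ m3
  m2 = b.a.0 :: --b--▸ m4
  m3 = c.0 | (0 + 0) :: --c--▸ m5
  m4 = a.0 :: --a--▸ m6
  m5 = 0 | (0 + 0) :: stopped
  m6 = 0 :: stopped
Q's transition system — 7 states:
  n0 = a.(a.b.a.0 + b.(b.0 | (0 + 0))) :: --a--▸ n1
  n1 = a.b.a.0 + b.(b.0 | (0 + 0)) :: --a--▸ n2, --b--▸ n3
  n2 = b.a.0 :: --b--▸ n4
  n3 = b.0 | (0 + 0) :: --b--▸ n5
  n4 = a.0 :: --a--▸ n6
  n5 = 0 | (0 + 0) :: stopped
  n6 = 0 :: stopped
Executing abc from P (initial set {m0}):
  after a @ step 1: {m1}
  after b @ step 2: {m3}
  after c @ step 3: {m5}
  P completes σ.
Executing abc from Q (initial set {n0}):
  after a @ step 1: {n1}
  after b @ step 2: {n3}
  after c @ step 3: ∅  — Q cannot continue

abc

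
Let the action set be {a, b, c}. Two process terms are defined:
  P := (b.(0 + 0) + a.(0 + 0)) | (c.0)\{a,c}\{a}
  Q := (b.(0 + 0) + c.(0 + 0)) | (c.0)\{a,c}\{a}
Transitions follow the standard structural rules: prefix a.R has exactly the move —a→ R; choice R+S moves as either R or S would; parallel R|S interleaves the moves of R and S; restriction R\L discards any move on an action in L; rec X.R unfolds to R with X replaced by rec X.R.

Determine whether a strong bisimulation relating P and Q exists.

NO

Reachable graph of P (2 states):
  s0 = (b.(0 + 0) + a.(0 + 0)) | (c.0)\{a,c}\{a} has moves ··a··> s1, ··b··> s1
  s1 = (0 + 0) | (c.0)\{a,c}\{a} has moves (no moves)
Reachable graph of Q (2 states):
  t0 = (b.(0 + 0) + c.(0 + 0)) | (c.0)\{a,c}\{a} has moves ··b··> t1, ··c··> t1
  t1 = (0 + 0) | (c.0)\{a,c}\{a} has moves (no moves)
Bisimilarity quotient blocks:
  B0 = {s0}
  B1 = {s1, t1}
  B2 = {t0}
s0 ∈ B0, t0 ∈ B2 → different blocks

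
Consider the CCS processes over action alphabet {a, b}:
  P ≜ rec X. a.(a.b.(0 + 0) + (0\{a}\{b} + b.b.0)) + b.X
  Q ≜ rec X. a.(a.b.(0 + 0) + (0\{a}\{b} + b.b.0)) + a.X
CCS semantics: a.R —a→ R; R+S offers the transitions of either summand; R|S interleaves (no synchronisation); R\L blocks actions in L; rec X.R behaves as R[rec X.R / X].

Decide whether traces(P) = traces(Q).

LTS(P): 6 reachable states
  m0 = rec X. a.(a.b.(0 + 0) + (0\{a}\{b} + b.b.0)) + b.X → ··a··> m1, ··b··> m0
  m1 = a.b.(0 + 0) + (0\{a}\{b} + b.b.0) → ··a··> m2, ··b··> m3
  m2 = b.(0 + 0) → ··b··> m4
  m3 = b.0 → ··b··> m5
  m4 = 0 + 0 → (no moves)
  m5 = 0 → (no moves)
LTS(Q): 6 reachable states
  n0 = rec X. a.(a.b.(0 + 0) + (0\{a}\{b} + b.b.0)) + a.X → ··a··> n0, ··a··> n1
  n1 = a.b.(0 + 0) + (0\{a}\{b} + b.b.0) → ··a··> n2, ··b··> n3
  n2 = b.(0 + 0) → ··b··> n4
  n3 = b.0 → ··b··> n5
  n4 = 0 + 0 → (no moves)
  n5 = 0 → (no moves)
Executing b from P (initial set {m0}):
  [1] b ⇒ {m0}
  P completes σ.
Executing b from Q (initial set {n0}):
  [1] b ⇒ ∅  — Q cannot continue

trace-distinct — witness ⟨b⟩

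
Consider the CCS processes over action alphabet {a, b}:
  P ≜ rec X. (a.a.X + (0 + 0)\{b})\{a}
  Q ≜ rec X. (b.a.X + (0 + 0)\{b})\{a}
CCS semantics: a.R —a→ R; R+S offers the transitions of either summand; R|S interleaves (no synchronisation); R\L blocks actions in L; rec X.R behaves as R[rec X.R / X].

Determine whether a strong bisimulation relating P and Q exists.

LTS(P): 1 reachable states
  s0 = rec X. (a.a.X + (0 + 0)\{b})\{a} → (no moves)
LTS(Q): 2 reachable states
  t0 = rec X. (b.a.X + (0 + 0)\{b})\{a} → ··b··> t1
  t1 = (a.(rec X. (b.a.X + (0 + 0)\{b})\{a}))\{a} → (no moves)
Partition-refinement fixed point:
  B0 = {s0, t1}
  B1 = {t0}
s0 ∈ B0, t0 ∈ B1 → different blocks

NO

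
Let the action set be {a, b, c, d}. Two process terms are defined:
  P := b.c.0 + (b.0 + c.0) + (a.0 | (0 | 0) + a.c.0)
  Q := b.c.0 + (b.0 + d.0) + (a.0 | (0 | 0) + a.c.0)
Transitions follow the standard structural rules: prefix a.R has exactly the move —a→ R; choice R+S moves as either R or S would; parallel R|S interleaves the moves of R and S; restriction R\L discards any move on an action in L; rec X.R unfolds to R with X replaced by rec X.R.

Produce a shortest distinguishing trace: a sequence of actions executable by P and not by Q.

LTS(P): 4 reachable states
  p0 = b.c.0 + (b.0 + c.0) + (a.0 | (0 | 0) + a.c.0) has moves -a-> p1, -a-> p2, -b-> p2, -b-> p3, -c-> p3
  p1 = 0 | (0 | 0) has moves ·
  p2 = c.0 has moves -c-> p3
  p3 = 0 has moves ·
LTS(Q): 4 reachable states
  q0 = b.c.0 + (b.0 + d.0) + (a.0 | (0 | 0) + a.c.0) has moves -a-> q1, -a-> q2, -b-> q2, -b-> q3, -d-> q3
  q1 = 0 | (0 | 0) has moves ·
  q2 = c.0 has moves -c-> q3
  q3 = 0 has moves ·
Trace ⟨c⟩ through P, begin at {p0}:
  [1] c ⇒ {p3}
  — P admits the full trace.
Trace ⟨c⟩ through Q, begin at {q0}:
  [1] c ⇒ ∅  — Q cannot continue

c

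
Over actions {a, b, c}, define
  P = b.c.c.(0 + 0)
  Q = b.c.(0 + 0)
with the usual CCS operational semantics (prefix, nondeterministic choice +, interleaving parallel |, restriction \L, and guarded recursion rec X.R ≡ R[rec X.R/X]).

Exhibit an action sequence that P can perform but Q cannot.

bcc

Reachable graph of P (4 states):
  p0 = b.c.c.(0 + 0) → =b=> p1
  p1 = c.c.(0 + 0) → =c=> p2
  p2 = c.(0 + 0) → =c=> p3
  p3 = 0 + 0 → ∅
Reachable graph of Q (3 states):
  q0 = b.c.(0 + 0) → =b=> q1
  q1 = c.(0 + 0) → =c=> q2
  q2 = 0 + 0 → ∅
Executing bcc from P (initial set {p0}):
  after b @ step 1: {p1}
  after c @ step 2: {p2}
  after c @ step 3: {p3}
  ✓ P
Executing bcc from Q (initial set {q0}):
  after b @ step 1: {q1}
  after c @ step 2: {q2}
  after c @ step 3: ∅  — Q cannot continue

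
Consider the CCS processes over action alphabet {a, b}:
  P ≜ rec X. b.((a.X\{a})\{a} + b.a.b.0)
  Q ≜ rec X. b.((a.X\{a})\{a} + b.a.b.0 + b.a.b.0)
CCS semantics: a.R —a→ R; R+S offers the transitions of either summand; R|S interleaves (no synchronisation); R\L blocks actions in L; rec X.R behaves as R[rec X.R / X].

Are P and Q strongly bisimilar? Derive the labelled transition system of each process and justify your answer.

YES

P's transition system — 5 states:
  p0 = rec X. b.((a.X\{a})\{a} + b.a.b.0) ⊢ ··b··> p1
  p1 = (a.(rec X. b.((a.X\{a})\{a} + b.a.b.0))\{a})\{a} + b.a.b.0 ⊢ ··b··> p2
  p2 = a.b.0 ⊢ ··a··> p3
  p3 = b.0 ⊢ ··b··> p4
  p4 = 0 ⊢ deadlocked
Q's transition system — 5 states:
  q0 = rec X. b.((a.X\{a})\{a} + b.a.b.0 + b.a.b.0) ⊢ ··b··> q1
  q1 = (a.(rec X. b.((a.X\{a})\{a} + b.a.b.0 + b.a.b.0))\{a})\{a} + b.a.b.0 + b.a.b.0 ⊢ ··b··> q2
  q2 = a.b.0 ⊢ ··a··> q3
  q3 = b.0 ⊢ ··b··> q4
  q4 = 0 ⊢ deadlocked
Partition-refinement fixed point:
  B0 = {p0, q0}
  B1 = {p1, q1}
  B2 = {p2, q2}
  B3 = {p3, q3}
  B4 = {p4, q4}
p0 ∈ B0, q0 ∈ B0 → same block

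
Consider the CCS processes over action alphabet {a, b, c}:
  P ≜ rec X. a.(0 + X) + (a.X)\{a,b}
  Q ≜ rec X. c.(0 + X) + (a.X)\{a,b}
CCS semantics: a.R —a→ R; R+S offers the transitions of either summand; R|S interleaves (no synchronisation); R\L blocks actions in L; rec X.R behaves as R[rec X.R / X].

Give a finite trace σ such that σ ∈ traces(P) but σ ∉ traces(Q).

a

P's transition system — 2 states:
  u0 = rec X. a.(0 + X) + (a.X)\{a,b} | —a→ u1
  u1 = 0 + (rec X. a.(0 + X) + (a.X)\{a,b}) | —a→ u1
Q's transition system — 2 states:
  v0 = rec X. c.(0 + X) + (a.X)\{a,b} | —c→ v1
  v1 = 0 + (rec X. c.(0 + X) + (a.X)\{a,b}) | —c→ v1
Trace ⟨a⟩ through P, begin at {u0}:
  after a @ step 1: {u1}
  ✓ P
Trace ⟨a⟩ through Q, begin at {v0}:
  after a @ step 1: no successor for Q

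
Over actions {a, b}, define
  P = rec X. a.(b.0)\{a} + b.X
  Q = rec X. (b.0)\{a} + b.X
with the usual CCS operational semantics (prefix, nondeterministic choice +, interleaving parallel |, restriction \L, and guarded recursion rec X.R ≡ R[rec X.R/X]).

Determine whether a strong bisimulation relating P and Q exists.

P ≁ Q

Reachable graph of P (3 states):
  p0 = rec X. a.(b.0)\{a} + b.X → =a=> p1, =b=> p0
  p1 = (b.0)\{a} → =b=> p2
  p2 = 0\{a} → stopped
Reachable graph of Q (2 states):
  q0 = rec X. (b.0)\{a} + b.X → =b=> q0, =b=> q1
  q1 = 0\{a} → stopped
Coarsest stable partition (strong bisimilarity classes):
  B0 = {p0}
  B1 = {p1}
  B2 = {p2, q1}
  B3 = {q0}
p0 ∈ B0, q0 ∈ B3 → different blocks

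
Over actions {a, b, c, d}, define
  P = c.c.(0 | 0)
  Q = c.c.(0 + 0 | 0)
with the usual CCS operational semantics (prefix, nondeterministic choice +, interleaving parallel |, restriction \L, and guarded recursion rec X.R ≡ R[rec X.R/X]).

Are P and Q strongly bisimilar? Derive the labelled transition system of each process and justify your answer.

Reachable graph of P (3 states):
  s0 = c.c.(0 | 0) :: ··c··> s1
  s1 = c.(0 | 0) :: ··c··> s2
  s2 = 0 | 0 :: (no moves)
Reachable graph of Q (3 states):
  t0 = c.c.(0 + 0 | 0) :: ··c··> t1
  t1 = c.(0 + 0 | 0) :: ··c··> t2
  t2 = 0 + 0 | 0 :: (no moves)
Bisimilarity quotient blocks:
  B0 = {s0, t0}
  B1 = {s1, t1}
  B2 = {s2, t2}
s0 ∈ B0, t0 ∈ B0 → same block

bisimilar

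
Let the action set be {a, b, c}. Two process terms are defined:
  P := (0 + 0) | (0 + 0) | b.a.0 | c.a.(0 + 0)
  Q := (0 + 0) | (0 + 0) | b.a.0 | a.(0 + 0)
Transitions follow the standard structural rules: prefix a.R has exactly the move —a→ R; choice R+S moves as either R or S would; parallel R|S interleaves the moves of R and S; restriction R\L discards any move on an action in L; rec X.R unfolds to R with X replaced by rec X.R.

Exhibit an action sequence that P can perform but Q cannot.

c

Reachable graph of P (9 states):
  u0 = (0 + 0) | (0 + 0) | b.a.0 | c.a.(0 + 0) ⊢ -b-> u1, -c-> u2
  u1 = (0 + 0) | (0 + 0) | a.0 | c.a.(0 + 0) ⊢ -a-> u3, -c-> u4
  u2 = (0 + 0) | (0 + 0) | b.a.0 | a.(0 + 0) ⊢ -a-> u5, -b-> u4
  u3 = (0 + 0) | (0 + 0) | 0 | c.a.(0 + 0) ⊢ -c-> u6
  u4 = (0 + 0) | (0 + 0) | a.0 | a.(0 + 0) ⊢ -a-> u6, -a-> u7
  u5 = (0 + 0) | (0 + 0) | b.a.0 | (0 + 0) ⊢ -b-> u7
  u6 = (0 + 0) | (0 + 0) | 0 | a.(0 + 0) ⊢ -a-> u8
  u7 = (0 + 0) | (0 + 0) | a.0 | (0 + 0) ⊢ -a-> u8
  u8 = (0 + 0) | (0 + 0) | 0 | (0 + 0) ⊢ deadlocked
Reachable graph of Q (6 states):
  v0 = (0 + 0) | (0 + 0) | b.a.0 | a.(0 + 0) ⊢ -a-> v1, -b-> v2
  v1 = (0 + 0) | (0 + 0) | b.a.0 | (0 + 0) ⊢ -b-> v3
  v2 = (0 + 0) | (0 + 0) | a.0 | a.(0 + 0) ⊢ -a-> v3, -a-> v4
  v3 = (0 + 0) | (0 + 0) | a.0 | (0 + 0) ⊢ -a-> v5
  v4 = (0 + 0) | (0 + 0) | 0 | a.(0 + 0) ⊢ -a-> v5
  v5 = (0 + 0) | (0 + 0) | 0 | (0 + 0) ⊢ deadlocked
Trace ⟨c⟩ through P, begin at {u0}:
  after c @ step 1: {u2}
  ✓ P
Trace ⟨c⟩ through Q, begin at {v0}:
  after c @ step 1: ∅ (Q stuck)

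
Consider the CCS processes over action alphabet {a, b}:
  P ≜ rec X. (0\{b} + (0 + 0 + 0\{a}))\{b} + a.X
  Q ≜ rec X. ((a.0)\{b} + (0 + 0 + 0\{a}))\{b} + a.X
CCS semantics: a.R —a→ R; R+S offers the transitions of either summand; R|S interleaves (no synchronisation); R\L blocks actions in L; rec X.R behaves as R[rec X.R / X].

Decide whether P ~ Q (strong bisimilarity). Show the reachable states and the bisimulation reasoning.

Reachable graph of P (1 states):
  p0 = rec X. (0\{b} + (0 + 0 + 0\{a}))\{b} + a.X → ··a··> p0
Reachable graph of Q (2 states):
  q0 = rec X. ((a.0)\{b} + (0 + 0 + 0\{a}))\{b} + a.X → ··a··> q0, ··a··> q1
  q1 = 0\{b}\{b} → stopped
Coarsest stable partition (strong bisimilarity classes):
  B0 = {p0}
  B1 = {q0}
  B2 = {q1}
p0 ∈ B0, q0 ∈ B1 → different blocks

NO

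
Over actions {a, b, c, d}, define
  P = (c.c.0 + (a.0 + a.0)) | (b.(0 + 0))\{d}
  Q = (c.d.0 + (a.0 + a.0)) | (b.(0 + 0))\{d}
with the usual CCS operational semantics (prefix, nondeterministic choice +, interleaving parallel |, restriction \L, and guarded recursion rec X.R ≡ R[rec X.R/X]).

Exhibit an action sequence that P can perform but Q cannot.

cc

Reachable graph of P (6 states):
  p0 = (c.c.0 + (a.0 + a.0)) | (b.(0 + 0))\{d} | -a-> p1, -b-> p2, -c-> p3
  p1 = 0 | (b.(0 + 0))\{d} | -b-> p4
  p2 = (c.c.0 + (a.0 + a.0)) | (0 + 0)\{d} | -a-> p4, -c-> p5
  p3 = c.0 | (b.(0 + 0))\{d} | -b-> p5, -c-> p1
  p4 = 0 | (0 + 0)\{d} | deadlocked
  p5 = c.0 | (0 + 0)\{d} | -c-> p4
Reachable graph of Q (6 states):
  q0 = (c.d.0 + (a.0 + a.0)) | (b.(0 + 0))\{d} | -a-> q1, -b-> q2, -c-> q3
  q1 = 0 | (b.(0 + 0))\{d} | -b-> q4
  q2 = (c.d.0 + (a.0 + a.0)) | (0 + 0)\{d} | -a-> q4, -c-> q5
  q3 = d.0 | (b.(0 + 0))\{d} | -b-> q5, -d-> q1
  q4 = 0 | (0 + 0)\{d} | deadlocked
  q5 = d.0 | (0 + 0)\{d} | -d-> q4
Trace ⟨cc⟩ through P, begin at {p0}:
  step 1 (c): {p3}
  step 2 (c): {p1}
  ✓ P
Trace ⟨cc⟩ through Q, begin at {q0}:
  step 1 (c): {q3}
  step 2 (c): ∅ (Q stuck)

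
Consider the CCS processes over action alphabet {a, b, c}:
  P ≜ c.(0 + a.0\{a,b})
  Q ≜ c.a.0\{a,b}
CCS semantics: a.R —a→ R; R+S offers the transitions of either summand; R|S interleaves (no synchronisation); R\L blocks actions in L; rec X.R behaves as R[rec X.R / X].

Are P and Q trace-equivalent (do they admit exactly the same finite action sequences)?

trace-equivalent

LTS(P): 3 reachable states
  m0 = c.(0 + a.0\{a,b}) :: ··c··> m1
  m1 = 0 + a.0\{a,b} :: ··a··> m2
  m2 = 0\{a,b} :: (no moves)
LTS(Q): 3 reachable states
  n0 = c.a.0\{a,b} :: ··c··> n1
  n1 = a.0\{a,b} :: ··a··> n2
  n2 = 0\{a,b} :: (no moves)
Coarsest stable partition (strong bisimilarity classes):
  B0 = {m0, n0}
  B1 = {m1, n1}
  B2 = {m2, n2}
m0 ∈ B0, n0 ∈ B0 → same block
Bisimilar ⇒ trace-equivalent.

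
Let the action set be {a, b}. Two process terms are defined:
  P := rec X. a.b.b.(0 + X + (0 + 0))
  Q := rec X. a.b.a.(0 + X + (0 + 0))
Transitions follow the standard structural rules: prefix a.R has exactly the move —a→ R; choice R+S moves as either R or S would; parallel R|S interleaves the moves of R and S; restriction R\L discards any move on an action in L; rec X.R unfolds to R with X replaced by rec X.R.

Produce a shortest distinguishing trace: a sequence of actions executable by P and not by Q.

LTS(P): 4 reachable states
  p0 = rec X. a.b.b.(0 + X + (0 + 0)) has moves =a=> p1
  p1 = b.b.(0 + (rec X. a.b.b.(0 + X + (0 + 0))) + (0 + 0)) has moves =b=> p2
  p2 = b.(0 + (rec X. a.b.b.(0 + X + (0 + 0))) + (0 + 0)) has moves =b=> p3
  p3 = 0 + (rec X. a.b.b.(0 + X + (0 + 0))) + (0 + 0) has moves =a=> p1
LTS(Q): 4 reachable states
  q0 = rec X. a.b.a.(0 + X + (0 + 0)) has moves =a=> q1
  q1 = b.a.(0 + (rec X. a.b.a.(0 + X + (0 + 0))) + (0 + 0)) has moves =b=> q2
  q2 = a.(0 + (rec X. a.b.a.(0 + X + (0 + 0))) + (0 + 0)) has moves =a=> q3
  q3 = 0 + (rec X. a.b.a.(0 + X + (0 + 0))) + (0 + 0) has moves =a=> q1
Run σ = ⟨abb⟩ on P: start {p0}
  [1] a ⇒ {p1}
  [2] b ⇒ {p2}
  [3] b ⇒ {p3}
  P completes σ.
Run σ = ⟨abb⟩ on Q: start {q0}
  [1] a ⇒ {q1}
  [2] b ⇒ {q2}
  [3] b ⇒ ∅ (Q stuck)

abb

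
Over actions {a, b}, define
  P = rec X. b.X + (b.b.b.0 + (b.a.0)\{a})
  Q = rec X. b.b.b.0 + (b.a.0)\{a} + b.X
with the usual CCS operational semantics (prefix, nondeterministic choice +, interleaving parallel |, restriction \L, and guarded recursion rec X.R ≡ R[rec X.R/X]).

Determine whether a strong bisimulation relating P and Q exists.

LTS(P): 5 reachable states
  m0 = rec X. b.X + (b.b.b.0 + (b.a.0)\{a}) → —b→ m0, —b→ m1, —b→ m2
  m1 = (a.0)\{a} → ∅
  m2 = b.b.0 → —b→ m3
  m3 = b.0 → —b→ m4
  m4 = 0 → ∅
LTS(Q): 5 reachable states
  n0 = rec X. b.b.b.0 + (b.a.0)\{a} + b.X → —b→ n0, —b→ n1, —b→ n2
  n1 = (a.0)\{a} → ∅
  n2 = b.b.0 → —b→ n3
  n3 = b.0 → —b→ n4
  n4 = 0 → ∅
Coarsest stable partition (strong bisimilarity classes):
  B0 = {m0, n0}
  B1 = {m2, n2}
  B2 = {m3, n3}
  B3 = {m1, m4, n1, n4}
m0 ∈ B0, n0 ∈ B0 → same block

P ~ Q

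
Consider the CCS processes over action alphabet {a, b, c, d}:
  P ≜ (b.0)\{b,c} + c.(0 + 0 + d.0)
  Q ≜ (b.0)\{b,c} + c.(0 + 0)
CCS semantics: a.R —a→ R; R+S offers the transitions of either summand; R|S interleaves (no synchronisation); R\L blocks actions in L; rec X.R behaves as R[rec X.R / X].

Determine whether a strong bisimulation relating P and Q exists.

Reachable graph of P (3 states):
  u0 = (b.0)\{b,c} + c.(0 + 0 + d.0) | --c--▸ u1
  u1 = 0 + 0 + d.0 | --d--▸ u2
  u2 = 0 | (no moves)
Reachable graph of Q (2 states):
  v0 = (b.0)\{b,c} + c.(0 + 0) | --c--▸ v1
  v1 = 0 + 0 | (no moves)
Bisimilarity quotient blocks:
  B0 = {u0}
  B1 = {u1}
  B2 = {u2, v1}
  B3 = {v0}
u0 ∈ B0, v0 ∈ B3 → different blocks

not bisimilar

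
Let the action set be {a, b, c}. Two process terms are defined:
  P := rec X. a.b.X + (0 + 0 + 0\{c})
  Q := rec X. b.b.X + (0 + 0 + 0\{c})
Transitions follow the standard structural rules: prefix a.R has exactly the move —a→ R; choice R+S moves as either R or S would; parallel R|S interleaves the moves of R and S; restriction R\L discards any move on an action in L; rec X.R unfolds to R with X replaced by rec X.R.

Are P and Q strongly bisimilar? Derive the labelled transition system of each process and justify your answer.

Reachable graph of P (2 states):
  m0 = rec X. a.b.X + (0 + 0 + 0\{c}) → -a-> m1
  m1 = b.(rec X. a.b.X + (0 + 0 + 0\{c})) → -b-> m0
Reachable graph of Q (2 states):
  n0 = rec X. b.b.X + (0 + 0 + 0\{c}) → -b-> n1
  n1 = b.(rec X. b.b.X + (0 + 0 + 0\{c})) → -b-> n0
Partition-refinement fixed point:
  B0 = {m0}
  B1 = {m1}
  B2 = {n0, n1}
m0 ∈ B0, n0 ∈ B2 → different blocks

NO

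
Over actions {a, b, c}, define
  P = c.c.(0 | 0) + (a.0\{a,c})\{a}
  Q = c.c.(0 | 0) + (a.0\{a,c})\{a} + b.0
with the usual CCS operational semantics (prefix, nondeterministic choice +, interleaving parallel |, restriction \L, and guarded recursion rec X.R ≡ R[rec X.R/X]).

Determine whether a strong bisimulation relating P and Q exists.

P's transition system — 3 states:
  u0 = c.c.(0 | 0) + (a.0\{a,c})\{a} :: --c--▸ u1
  u1 = c.(0 | 0) :: --c--▸ u2
  u2 = 0 | 0 :: (no moves)
Q's transition system — 4 states:
  v0 = c.c.(0 | 0) + (a.0\{a,c})\{a} + b.0 :: --b--▸ v1, --c--▸ v2
  v1 = 0 :: (no moves)
  v2 = c.(0 | 0) :: --c--▸ v3
  v3 = 0 | 0 :: (no moves)
Coarsest stable partition (strong bisimilarity classes):
  B0 = {u0}
  B1 = {u1, v2}
  B2 = {u2, v1, v3}
  B3 = {v0}
u0 ∈ B0, v0 ∈ B3 → different blocks

not bisimilar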